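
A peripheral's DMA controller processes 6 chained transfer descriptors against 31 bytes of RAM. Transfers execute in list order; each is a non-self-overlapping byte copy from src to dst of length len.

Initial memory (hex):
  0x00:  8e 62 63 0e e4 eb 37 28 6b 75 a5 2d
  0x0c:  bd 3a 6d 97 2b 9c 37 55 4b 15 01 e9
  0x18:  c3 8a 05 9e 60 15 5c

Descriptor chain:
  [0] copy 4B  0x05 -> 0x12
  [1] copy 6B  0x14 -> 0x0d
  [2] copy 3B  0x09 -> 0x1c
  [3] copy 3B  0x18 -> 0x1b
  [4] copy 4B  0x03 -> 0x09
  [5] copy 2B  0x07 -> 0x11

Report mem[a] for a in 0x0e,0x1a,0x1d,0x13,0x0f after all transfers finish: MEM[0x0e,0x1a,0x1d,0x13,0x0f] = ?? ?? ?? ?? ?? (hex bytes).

  after D0: wrote 4B at 0x12 = eb37286b
  after D1: wrote 6B at 0x0d = 286b01e9c38a
  after D2: wrote 3B at 0x1c = 75a52d
  after D3: wrote 3B at 0x1b = c38a05
  after D4: wrote 4B at 0x09 = 0ee4eb37
  after D5: wrote 2B at 0x11 = 286b
query mem[0x0e]=0x6b, mem[0x1a]=0x05, mem[0x1d]=0x05, mem[0x13]=0x37, mem[0x0f]=0x01

MEM[0x0e,0x1a,0x1d,0x13,0x0f] = 6b 05 05 37 01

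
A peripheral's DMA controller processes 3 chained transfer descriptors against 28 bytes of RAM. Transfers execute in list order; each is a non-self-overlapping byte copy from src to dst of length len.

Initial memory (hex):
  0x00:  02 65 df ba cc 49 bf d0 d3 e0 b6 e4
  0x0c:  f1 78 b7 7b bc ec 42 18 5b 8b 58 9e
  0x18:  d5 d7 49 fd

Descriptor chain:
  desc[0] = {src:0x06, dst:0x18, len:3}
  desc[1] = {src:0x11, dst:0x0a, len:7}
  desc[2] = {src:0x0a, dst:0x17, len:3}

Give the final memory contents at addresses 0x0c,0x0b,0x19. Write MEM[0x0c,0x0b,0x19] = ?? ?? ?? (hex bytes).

MEM[0x0c,0x0b,0x19] = 18 42 18

[0] 0x06->0x18 len=3 : bf d0 d3
[1] 0x11->0x0a len=7 : ec 42 18 5b 8b 58 9e
[2] 0x0a->0x17 len=3 : ec 42 18
query mem[0x0c]=0x18, mem[0x0b]=0x42, mem[0x19]=0x18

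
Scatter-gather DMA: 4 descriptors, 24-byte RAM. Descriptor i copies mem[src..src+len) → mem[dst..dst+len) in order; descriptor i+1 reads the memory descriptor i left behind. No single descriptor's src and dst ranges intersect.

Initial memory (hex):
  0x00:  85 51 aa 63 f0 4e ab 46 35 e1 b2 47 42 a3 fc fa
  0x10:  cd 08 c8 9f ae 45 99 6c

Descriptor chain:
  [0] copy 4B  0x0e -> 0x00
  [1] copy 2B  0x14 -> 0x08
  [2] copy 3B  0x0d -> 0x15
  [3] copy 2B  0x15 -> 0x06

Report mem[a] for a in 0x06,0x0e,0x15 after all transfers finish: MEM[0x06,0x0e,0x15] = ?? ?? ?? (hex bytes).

D0: mem[0x00..0x03] <- [fc fa cd 08]
D1: mem[0x08..0x09] <- [ae 45]
D2: mem[0x15..0x17] <- [a3 fc fa]
D3: mem[0x06..0x07] <- [a3 fc]
query mem[0x06]=0xa3, mem[0x0e]=0xfc, mem[0x15]=0xa3

MEM[0x06,0x0e,0x15] = a3 fc a3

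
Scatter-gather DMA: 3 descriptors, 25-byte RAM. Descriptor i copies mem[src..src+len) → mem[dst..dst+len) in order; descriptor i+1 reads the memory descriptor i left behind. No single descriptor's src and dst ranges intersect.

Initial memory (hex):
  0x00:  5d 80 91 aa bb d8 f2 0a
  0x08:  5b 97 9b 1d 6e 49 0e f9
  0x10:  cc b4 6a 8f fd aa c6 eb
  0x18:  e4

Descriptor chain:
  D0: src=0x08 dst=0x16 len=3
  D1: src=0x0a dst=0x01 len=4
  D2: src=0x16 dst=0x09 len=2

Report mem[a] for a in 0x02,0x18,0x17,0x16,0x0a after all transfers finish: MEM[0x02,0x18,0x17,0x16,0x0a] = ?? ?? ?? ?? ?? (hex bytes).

MEM[0x02,0x18,0x17,0x16,0x0a] = 1d 9b 97 5b 97

[0] 0x08->0x16 len=3 : 5b 97 9b
[1] 0x0a->0x01 len=4 : 9b 1d 6e 49
[2] 0x16->0x09 len=2 : 5b 97
query mem[0x02]=0x1d, mem[0x18]=0x9b, mem[0x17]=0x97, mem[0x16]=0x5b, mem[0x0a]=0x97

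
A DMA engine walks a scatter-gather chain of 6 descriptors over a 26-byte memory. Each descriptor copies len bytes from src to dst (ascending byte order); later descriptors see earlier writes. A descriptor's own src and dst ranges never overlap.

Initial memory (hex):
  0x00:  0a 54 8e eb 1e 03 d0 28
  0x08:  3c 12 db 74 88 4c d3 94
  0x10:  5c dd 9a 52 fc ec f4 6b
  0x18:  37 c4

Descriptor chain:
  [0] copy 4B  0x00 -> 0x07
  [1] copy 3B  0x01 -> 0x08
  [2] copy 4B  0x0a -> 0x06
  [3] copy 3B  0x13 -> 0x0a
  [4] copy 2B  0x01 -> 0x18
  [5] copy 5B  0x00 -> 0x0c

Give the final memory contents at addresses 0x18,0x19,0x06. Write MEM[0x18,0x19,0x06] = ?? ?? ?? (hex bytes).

#0 dst[0x07+4] := {0x0a,0x54,0x8e,0xeb}
#1 dst[0x08+3] := {0x54,0x8e,0xeb}
#2 dst[0x06+4] := {0xeb,0x74,0x88,0x4c}
#3 dst[0x0a+3] := {0x52,0xfc,0xec}
#4 dst[0x18+2] := {0x54,0x8e}
#5 dst[0x0c+5] := {0x0a,0x54,0x8e,0xeb,0x1e}
query mem[0x18]=0x54, mem[0x19]=0x8e, mem[0x06]=0xeb

MEM[0x18,0x19,0x06] = 54 8e eb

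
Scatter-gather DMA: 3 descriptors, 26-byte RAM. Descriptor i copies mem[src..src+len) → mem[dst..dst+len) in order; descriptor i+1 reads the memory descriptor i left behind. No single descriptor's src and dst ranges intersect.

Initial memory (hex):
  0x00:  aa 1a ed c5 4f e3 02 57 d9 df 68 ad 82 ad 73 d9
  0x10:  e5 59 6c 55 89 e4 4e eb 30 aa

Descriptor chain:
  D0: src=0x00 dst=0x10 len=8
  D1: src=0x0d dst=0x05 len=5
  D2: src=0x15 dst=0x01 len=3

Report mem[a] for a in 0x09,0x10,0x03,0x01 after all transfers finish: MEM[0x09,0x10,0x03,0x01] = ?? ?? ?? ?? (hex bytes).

MEM[0x09,0x10,0x03,0x01] = 1a aa 57 e3

  after D0: wrote 8B at 0x10 = aa1aedc54fe30257
  after D1: wrote 5B at 0x05 = ad73d9aa1a
  after D2: wrote 3B at 0x01 = e30257
query mem[0x09]=0x1a, mem[0x10]=0xaa, mem[0x03]=0x57, mem[0x01]=0xe3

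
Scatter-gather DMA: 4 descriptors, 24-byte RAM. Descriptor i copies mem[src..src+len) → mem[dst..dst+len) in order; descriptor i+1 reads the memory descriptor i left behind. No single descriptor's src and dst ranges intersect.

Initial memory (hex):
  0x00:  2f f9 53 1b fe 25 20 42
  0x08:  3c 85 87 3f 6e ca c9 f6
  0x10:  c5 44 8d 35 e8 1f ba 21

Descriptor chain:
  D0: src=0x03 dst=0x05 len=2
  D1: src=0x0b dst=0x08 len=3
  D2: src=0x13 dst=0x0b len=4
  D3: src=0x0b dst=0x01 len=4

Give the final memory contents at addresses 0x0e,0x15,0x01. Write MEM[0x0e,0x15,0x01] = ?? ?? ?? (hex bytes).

MEM[0x0e,0x15,0x01] = ba 1f 35

[0] 0x03->0x05 len=2 : 1b fe
[1] 0x0b->0x08 len=3 : 3f 6e ca
[2] 0x13->0x0b len=4 : 35 e8 1f ba
[3] 0x0b->0x01 len=4 : 35 e8 1f ba
query mem[0x0e]=0xba, mem[0x15]=0x1f, mem[0x01]=0x35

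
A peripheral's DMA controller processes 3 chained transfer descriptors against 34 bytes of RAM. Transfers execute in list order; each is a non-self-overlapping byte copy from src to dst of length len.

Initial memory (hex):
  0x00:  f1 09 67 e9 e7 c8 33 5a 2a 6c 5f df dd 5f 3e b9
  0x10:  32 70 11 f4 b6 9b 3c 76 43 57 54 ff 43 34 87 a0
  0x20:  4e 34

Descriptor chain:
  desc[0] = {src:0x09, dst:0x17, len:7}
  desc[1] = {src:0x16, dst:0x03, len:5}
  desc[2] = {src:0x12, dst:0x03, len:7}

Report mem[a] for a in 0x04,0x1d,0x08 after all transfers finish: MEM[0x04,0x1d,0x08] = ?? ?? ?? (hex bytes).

MEM[0x04,0x1d,0x08] = f4 b9 6c

[0] 0x09->0x17 len=7 : 6c 5f df dd 5f 3e b9
[1] 0x16->0x03 len=5 : 3c 6c 5f df dd
[2] 0x12->0x03 len=7 : 11 f4 b6 9b 3c 6c 5f
query mem[0x04]=0xf4, mem[0x1d]=0xb9, mem[0x08]=0x6c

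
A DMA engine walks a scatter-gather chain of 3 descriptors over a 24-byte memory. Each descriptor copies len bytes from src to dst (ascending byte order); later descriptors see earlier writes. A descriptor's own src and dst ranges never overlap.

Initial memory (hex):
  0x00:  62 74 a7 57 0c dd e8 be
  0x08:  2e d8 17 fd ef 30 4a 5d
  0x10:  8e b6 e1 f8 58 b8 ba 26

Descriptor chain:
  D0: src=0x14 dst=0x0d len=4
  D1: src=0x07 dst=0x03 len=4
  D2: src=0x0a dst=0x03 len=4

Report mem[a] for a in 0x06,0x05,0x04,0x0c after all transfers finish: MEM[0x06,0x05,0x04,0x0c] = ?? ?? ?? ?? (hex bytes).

D0: mem[0x0d..0x10] <- [58 b8 ba 26]
D1: mem[0x03..0x06] <- [be 2e d8 17]
D2: mem[0x03..0x06] <- [17 fd ef 58]
query mem[0x06]=0x58, mem[0x05]=0xef, mem[0x04]=0xfd, mem[0x0c]=0xef

MEM[0x06,0x05,0x04,0x0c] = 58 ef fd ef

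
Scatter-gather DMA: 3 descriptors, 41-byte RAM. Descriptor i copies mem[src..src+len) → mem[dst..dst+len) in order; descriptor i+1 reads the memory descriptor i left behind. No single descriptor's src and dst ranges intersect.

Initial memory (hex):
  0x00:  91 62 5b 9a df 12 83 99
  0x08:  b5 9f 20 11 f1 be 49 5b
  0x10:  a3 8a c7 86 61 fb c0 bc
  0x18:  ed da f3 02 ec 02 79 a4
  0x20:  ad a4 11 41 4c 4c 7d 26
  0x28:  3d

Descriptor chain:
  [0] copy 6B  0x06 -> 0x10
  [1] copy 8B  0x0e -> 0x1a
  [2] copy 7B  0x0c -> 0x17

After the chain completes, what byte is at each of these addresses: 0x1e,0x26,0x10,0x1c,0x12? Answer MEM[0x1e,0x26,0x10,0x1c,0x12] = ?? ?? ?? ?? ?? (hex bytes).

MEM[0x1e,0x26,0x10,0x1c,0x12] = b5 7d 83 99 b5

D0: mem[0x10..0x15] <- [83 99 b5 9f 20 11]
D1: mem[0x1a..0x21] <- [49 5b 83 99 b5 9f 20 11]
D2: mem[0x17..0x1d] <- [f1 be 49 5b 83 99 b5]
query mem[0x1e]=0xb5, mem[0x26]=0x7d, mem[0x10]=0x83, mem[0x1c]=0x99, mem[0x12]=0xb5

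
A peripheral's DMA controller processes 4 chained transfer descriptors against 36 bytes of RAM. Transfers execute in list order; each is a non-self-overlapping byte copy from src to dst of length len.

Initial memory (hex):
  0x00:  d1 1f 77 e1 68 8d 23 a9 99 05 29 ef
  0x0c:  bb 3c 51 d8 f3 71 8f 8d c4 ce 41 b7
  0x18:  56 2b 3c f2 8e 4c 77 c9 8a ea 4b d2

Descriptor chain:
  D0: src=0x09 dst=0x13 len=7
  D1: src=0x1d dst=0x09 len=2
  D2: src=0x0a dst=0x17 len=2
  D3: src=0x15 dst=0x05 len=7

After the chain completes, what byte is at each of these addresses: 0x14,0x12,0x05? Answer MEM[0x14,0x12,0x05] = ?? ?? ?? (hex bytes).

MEM[0x14,0x12,0x05] = 29 8f ef

  after D0: wrote 7B at 0x13 = 0529efbb3c51d8
  after D1: wrote 2B at 0x09 = 4c77
  after D2: wrote 2B at 0x17 = 77ef
  after D3: wrote 7B at 0x05 = efbb77efd83cf2
query mem[0x14]=0x29, mem[0x12]=0x8f, mem[0x05]=0xef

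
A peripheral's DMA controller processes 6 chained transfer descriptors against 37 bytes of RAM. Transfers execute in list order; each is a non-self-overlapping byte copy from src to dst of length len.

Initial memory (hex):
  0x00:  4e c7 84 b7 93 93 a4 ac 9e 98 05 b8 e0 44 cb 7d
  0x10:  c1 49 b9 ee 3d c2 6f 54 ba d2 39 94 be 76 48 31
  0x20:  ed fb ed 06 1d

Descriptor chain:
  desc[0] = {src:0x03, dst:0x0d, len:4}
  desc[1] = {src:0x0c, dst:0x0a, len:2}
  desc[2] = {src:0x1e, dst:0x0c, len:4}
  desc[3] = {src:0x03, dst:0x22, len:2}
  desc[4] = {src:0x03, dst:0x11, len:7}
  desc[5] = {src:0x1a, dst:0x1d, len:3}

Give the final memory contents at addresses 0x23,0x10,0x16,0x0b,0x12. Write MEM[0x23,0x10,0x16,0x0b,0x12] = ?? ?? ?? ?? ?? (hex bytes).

MEM[0x23,0x10,0x16,0x0b,0x12] = 93 a4 9e b7 93

#0 dst[0x0d+4] := {0xb7,0x93,0x93,0xa4}
#1 dst[0x0a+2] := {0xe0,0xb7}
#2 dst[0x0c+4] := {0x48,0x31,0xed,0xfb}
#3 dst[0x22+2] := {0xb7,0x93}
#4 dst[0x11+7] := {0xb7,0x93,0x93,0xa4,0xac,0x9e,0x98}
#5 dst[0x1d+3] := {0x39,0x94,0xbe}
query mem[0x23]=0x93, mem[0x10]=0xa4, mem[0x16]=0x9e, mem[0x0b]=0xb7, mem[0x12]=0x93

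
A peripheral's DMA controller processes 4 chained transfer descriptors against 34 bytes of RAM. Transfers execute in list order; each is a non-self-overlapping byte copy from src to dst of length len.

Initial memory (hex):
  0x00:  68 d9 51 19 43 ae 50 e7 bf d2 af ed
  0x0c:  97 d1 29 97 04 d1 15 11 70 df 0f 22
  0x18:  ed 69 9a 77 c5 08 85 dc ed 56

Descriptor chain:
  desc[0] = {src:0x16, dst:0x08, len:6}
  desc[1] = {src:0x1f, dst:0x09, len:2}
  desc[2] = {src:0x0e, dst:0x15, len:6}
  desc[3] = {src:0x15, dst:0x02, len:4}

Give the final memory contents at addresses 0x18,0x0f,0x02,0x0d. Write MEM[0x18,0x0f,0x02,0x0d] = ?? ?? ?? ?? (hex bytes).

[0] 0x16->0x08 len=6 : 0f 22 ed 69 9a 77
[1] 0x1f->0x09 len=2 : dc ed
[2] 0x0e->0x15 len=6 : 29 97 04 d1 15 11
[3] 0x15->0x02 len=4 : 29 97 04 d1
query mem[0x18]=0xd1, mem[0x0f]=0x97, mem[0x02]=0x29, mem[0x0d]=0x77

MEM[0x18,0x0f,0x02,0x0d] = d1 97 29 77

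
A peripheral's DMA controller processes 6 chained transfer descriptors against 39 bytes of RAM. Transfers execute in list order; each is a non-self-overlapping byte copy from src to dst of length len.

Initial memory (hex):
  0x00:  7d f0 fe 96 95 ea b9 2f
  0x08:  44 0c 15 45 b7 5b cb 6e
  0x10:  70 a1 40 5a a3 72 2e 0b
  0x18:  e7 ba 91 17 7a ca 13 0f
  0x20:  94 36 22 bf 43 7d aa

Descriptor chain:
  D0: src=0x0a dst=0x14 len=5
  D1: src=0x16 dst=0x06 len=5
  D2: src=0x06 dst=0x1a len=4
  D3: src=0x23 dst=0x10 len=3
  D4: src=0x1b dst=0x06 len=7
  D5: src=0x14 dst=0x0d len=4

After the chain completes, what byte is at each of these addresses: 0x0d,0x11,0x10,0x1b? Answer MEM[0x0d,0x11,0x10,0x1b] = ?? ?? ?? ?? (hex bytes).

D0: mem[0x14..0x18] <- [15 45 b7 5b cb]
D1: mem[0x06..0x0a] <- [b7 5b cb ba 91]
D2: mem[0x1a..0x1d] <- [b7 5b cb ba]
D3: mem[0x10..0x12] <- [bf 43 7d]
D4: mem[0x06..0x0c] <- [5b cb ba 13 0f 94 36]
D5: mem[0x0d..0x10] <- [15 45 b7 5b]
query mem[0x0d]=0x15, mem[0x11]=0x43, mem[0x10]=0x5b, mem[0x1b]=0x5b

MEM[0x0d,0x11,0x10,0x1b] = 15 43 5b 5b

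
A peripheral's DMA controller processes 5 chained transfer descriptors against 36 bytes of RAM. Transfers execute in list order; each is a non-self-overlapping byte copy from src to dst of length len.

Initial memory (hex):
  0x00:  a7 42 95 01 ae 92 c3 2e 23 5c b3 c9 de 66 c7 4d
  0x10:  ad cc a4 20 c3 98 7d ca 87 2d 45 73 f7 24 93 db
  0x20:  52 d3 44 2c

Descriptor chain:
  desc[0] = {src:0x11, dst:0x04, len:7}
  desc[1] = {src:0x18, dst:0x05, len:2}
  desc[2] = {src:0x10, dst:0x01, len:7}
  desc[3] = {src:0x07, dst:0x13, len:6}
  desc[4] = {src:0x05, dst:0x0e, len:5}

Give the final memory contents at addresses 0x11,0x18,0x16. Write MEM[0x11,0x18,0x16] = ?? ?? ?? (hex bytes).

[0] 0x11->0x04 len=7 : cc a4 20 c3 98 7d ca
[1] 0x18->0x05 len=2 : 87 2d
[2] 0x10->0x01 len=7 : ad cc a4 20 c3 98 7d
[3] 0x07->0x13 len=6 : 7d 98 7d ca c9 de
[4] 0x05->0x0e len=5 : c3 98 7d 98 7d
query mem[0x11]=0x98, mem[0x18]=0xde, mem[0x16]=0xca

MEM[0x11,0x18,0x16] = 98 de ca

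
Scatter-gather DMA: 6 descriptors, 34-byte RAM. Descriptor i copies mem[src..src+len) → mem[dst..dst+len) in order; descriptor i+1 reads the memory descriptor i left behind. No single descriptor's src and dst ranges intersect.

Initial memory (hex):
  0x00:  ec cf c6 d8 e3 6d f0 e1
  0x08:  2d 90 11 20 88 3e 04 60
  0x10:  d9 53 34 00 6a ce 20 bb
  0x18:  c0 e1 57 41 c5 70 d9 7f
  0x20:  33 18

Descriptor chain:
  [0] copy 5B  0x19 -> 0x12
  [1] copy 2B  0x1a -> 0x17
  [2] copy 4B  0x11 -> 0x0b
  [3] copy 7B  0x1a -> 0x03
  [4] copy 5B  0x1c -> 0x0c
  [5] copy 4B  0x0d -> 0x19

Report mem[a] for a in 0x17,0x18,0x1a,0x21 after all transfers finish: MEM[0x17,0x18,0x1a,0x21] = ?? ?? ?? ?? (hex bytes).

[0] 0x19->0x12 len=5 : e1 57 41 c5 70
[1] 0x1a->0x17 len=2 : 57 41
[2] 0x11->0x0b len=4 : 53 e1 57 41
[3] 0x1a->0x03 len=7 : 57 41 c5 70 d9 7f 33
[4] 0x1c->0x0c len=5 : c5 70 d9 7f 33
[5] 0x0d->0x19 len=4 : 70 d9 7f 33
query mem[0x17]=0x57, mem[0x18]=0x41, mem[0x1a]=0xd9, mem[0x21]=0x18

MEM[0x17,0x18,0x1a,0x21] = 57 41 d9 18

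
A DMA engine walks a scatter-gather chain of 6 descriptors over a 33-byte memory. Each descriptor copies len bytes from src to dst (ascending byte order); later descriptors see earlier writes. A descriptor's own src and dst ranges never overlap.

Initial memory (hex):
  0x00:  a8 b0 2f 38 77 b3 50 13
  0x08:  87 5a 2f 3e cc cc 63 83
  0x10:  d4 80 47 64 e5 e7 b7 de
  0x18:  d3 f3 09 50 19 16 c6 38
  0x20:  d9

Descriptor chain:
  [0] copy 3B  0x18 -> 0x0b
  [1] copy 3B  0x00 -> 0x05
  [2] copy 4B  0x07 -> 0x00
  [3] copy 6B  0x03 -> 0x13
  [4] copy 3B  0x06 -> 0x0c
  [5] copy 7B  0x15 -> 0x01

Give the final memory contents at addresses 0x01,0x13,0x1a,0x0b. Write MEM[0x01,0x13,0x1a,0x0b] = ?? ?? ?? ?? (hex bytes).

#0 dst[0x0b+3] := {0xd3,0xf3,0x09}
#1 dst[0x05+3] := {0xa8,0xb0,0x2f}
#2 dst[0x00+4] := {0x2f,0x87,0x5a,0x2f}
#3 dst[0x13+6] := {0x2f,0x77,0xa8,0xb0,0x2f,0x87}
#4 dst[0x0c+3] := {0xb0,0x2f,0x87}
#5 dst[0x01+7] := {0xa8,0xb0,0x2f,0x87,0xf3,0x09,0x50}
query mem[0x01]=0xa8, mem[0x13]=0x2f, mem[0x1a]=0x09, mem[0x0b]=0xd3

MEM[0x01,0x13,0x1a,0x0b] = a8 2f 09 d3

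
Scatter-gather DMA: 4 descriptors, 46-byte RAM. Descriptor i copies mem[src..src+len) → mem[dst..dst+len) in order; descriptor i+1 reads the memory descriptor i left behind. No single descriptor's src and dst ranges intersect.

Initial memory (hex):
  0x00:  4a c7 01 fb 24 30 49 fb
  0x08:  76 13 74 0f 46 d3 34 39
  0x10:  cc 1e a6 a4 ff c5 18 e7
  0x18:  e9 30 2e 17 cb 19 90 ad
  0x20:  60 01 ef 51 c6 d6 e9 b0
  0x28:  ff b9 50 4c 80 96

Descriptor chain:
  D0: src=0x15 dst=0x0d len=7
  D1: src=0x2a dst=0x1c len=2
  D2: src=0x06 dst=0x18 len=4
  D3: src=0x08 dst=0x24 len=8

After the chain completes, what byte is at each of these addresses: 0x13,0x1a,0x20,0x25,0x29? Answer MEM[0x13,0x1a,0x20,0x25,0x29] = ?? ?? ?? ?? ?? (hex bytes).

MEM[0x13,0x1a,0x20,0x25,0x29] = 17 76 60 13 c5

[0] 0x15->0x0d len=7 : c5 18 e7 e9 30 2e 17
[1] 0x2a->0x1c len=2 : 50 4c
[2] 0x06->0x18 len=4 : 49 fb 76 13
[3] 0x08->0x24 len=8 : 76 13 74 0f 46 c5 18 e7
query mem[0x13]=0x17, mem[0x1a]=0x76, mem[0x20]=0x60, mem[0x25]=0x13, mem[0x29]=0xc5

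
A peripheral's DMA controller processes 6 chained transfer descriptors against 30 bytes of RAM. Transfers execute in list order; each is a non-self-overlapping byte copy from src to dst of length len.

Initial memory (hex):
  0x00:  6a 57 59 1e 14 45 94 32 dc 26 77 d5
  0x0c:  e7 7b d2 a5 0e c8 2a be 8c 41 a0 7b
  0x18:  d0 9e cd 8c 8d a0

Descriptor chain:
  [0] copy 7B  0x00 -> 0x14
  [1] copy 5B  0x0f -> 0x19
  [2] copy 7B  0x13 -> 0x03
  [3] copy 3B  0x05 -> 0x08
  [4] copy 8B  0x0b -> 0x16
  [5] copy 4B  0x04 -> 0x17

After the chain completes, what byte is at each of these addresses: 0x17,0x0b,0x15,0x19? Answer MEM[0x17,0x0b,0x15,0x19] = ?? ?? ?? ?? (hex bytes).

[0] 0x00->0x14 len=7 : 6a 57 59 1e 14 45 94
[1] 0x0f->0x19 len=5 : a5 0e c8 2a be
[2] 0x13->0x03 len=7 : be 6a 57 59 1e 14 a5
[3] 0x05->0x08 len=3 : 57 59 1e
[4] 0x0b->0x16 len=8 : d5 e7 7b d2 a5 0e c8 2a
[5] 0x04->0x17 len=4 : 6a 57 59 1e
query mem[0x17]=0x6a, mem[0x0b]=0xd5, mem[0x15]=0x57, mem[0x19]=0x59

MEM[0x17,0x0b,0x15,0x19] = 6a d5 57 59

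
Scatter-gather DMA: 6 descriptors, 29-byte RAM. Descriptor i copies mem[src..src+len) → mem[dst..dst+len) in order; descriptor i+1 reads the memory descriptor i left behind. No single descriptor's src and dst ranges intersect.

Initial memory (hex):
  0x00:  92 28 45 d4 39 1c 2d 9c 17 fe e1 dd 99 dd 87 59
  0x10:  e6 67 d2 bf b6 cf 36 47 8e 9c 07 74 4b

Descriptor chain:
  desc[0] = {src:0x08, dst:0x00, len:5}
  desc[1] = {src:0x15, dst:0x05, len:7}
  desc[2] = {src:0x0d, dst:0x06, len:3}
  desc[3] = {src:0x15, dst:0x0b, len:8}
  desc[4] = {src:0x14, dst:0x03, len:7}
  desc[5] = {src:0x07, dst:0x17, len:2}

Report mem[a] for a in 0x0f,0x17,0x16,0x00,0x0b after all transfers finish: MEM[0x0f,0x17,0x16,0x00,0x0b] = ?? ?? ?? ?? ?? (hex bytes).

  after D0: wrote 5B at 0x00 = 17fee1dd99
  after D1: wrote 7B at 0x05 = cf36478e9c0774
  after D2: wrote 3B at 0x06 = dd8759
  after D3: wrote 8B at 0x0b = cf36478e9c07744b
  after D4: wrote 7B at 0x03 = b6cf36478e9c07
  after D5: wrote 2B at 0x17 = 8e9c
query mem[0x0f]=0x9c, mem[0x17]=0x8e, mem[0x16]=0x36, mem[0x00]=0x17, mem[0x0b]=0xcf

MEM[0x0f,0x17,0x16,0x00,0x0b] = 9c 8e 36 17 cf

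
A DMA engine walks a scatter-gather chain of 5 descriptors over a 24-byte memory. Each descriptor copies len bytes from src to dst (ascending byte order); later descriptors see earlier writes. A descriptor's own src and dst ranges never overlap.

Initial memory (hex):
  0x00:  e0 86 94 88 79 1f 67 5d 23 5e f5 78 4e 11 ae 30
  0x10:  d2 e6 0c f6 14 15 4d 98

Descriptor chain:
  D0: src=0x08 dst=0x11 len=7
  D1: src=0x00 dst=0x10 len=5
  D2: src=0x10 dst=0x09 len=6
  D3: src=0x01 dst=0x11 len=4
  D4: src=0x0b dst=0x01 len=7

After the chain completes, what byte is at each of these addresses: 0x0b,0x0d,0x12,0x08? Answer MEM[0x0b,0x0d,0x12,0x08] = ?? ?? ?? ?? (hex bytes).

MEM[0x0b,0x0d,0x12,0x08] = 94 79 94 23

[0] 0x08->0x11 len=7 : 23 5e f5 78 4e 11 ae
[1] 0x00->0x10 len=5 : e0 86 94 88 79
[2] 0x10->0x09 len=6 : e0 86 94 88 79 4e
[3] 0x01->0x11 len=4 : 86 94 88 79
[4] 0x0b->0x01 len=7 : 94 88 79 4e 30 e0 86
query mem[0x0b]=0x94, mem[0x0d]=0x79, mem[0x12]=0x94, mem[0x08]=0x23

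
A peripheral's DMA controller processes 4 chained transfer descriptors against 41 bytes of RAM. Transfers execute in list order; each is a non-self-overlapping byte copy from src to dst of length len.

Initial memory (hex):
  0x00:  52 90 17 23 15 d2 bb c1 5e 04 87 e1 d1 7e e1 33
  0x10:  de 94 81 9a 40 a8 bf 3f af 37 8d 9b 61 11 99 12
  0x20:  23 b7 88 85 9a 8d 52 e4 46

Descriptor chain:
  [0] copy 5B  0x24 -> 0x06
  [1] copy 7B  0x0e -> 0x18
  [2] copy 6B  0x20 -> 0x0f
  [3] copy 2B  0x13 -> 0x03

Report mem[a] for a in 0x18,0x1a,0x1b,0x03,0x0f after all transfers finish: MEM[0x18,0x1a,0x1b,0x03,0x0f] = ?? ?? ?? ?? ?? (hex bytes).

#0 dst[0x06+5] := {0x9a,0x8d,0x52,0xe4,0x46}
#1 dst[0x18+7] := {0xe1,0x33,0xde,0x94,0x81,0x9a,0x40}
#2 dst[0x0f+6] := {0x23,0xb7,0x88,0x85,0x9a,0x8d}
#3 dst[0x03+2] := {0x9a,0x8d}
query mem[0x18]=0xe1, mem[0x1a]=0xde, mem[0x1b]=0x94, mem[0x03]=0x9a, mem[0x0f]=0x23

MEM[0x18,0x1a,0x1b,0x03,0x0f] = e1 de 94 9a 23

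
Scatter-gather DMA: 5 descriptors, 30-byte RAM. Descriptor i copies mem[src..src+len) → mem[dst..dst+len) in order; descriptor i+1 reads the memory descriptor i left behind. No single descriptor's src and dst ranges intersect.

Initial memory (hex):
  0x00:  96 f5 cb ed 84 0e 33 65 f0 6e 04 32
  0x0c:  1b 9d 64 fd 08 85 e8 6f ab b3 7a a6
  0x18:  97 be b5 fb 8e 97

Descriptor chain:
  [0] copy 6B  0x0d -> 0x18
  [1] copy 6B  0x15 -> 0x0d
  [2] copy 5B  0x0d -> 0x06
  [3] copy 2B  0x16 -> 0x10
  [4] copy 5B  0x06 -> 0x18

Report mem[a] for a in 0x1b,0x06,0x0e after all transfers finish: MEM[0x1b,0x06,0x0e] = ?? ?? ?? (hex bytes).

MEM[0x1b,0x06,0x0e] = 9d b3 7a

#0 dst[0x18+6] := {0x9d,0x64,0xfd,0x08,0x85,0xe8}
#1 dst[0x0d+6] := {0xb3,0x7a,0xa6,0x9d,0x64,0xfd}
#2 dst[0x06+5] := {0xb3,0x7a,0xa6,0x9d,0x64}
#3 dst[0x10+2] := {0x7a,0xa6}
#4 dst[0x18+5] := {0xb3,0x7a,0xa6,0x9d,0x64}
query mem[0x1b]=0x9d, mem[0x06]=0xb3, mem[0x0e]=0x7a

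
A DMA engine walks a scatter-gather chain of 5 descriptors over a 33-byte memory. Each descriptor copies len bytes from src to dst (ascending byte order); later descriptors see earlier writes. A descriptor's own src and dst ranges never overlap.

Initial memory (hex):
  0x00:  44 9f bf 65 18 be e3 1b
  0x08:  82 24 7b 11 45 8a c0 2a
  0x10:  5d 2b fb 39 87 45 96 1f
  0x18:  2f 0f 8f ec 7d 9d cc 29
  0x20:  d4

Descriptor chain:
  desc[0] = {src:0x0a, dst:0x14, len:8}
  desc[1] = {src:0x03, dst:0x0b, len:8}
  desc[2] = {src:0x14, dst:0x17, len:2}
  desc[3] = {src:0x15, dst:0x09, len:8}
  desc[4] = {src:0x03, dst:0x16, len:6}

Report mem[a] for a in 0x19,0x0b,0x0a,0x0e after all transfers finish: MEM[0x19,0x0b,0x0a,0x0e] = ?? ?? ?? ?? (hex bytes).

MEM[0x19,0x0b,0x0a,0x0e] = e3 7b 45 5d

D0: mem[0x14..0x1b] <- [7b 11 45 8a c0 2a 5d 2b]
D1: mem[0x0b..0x12] <- [65 18 be e3 1b 82 24 7b]
D2: mem[0x17..0x18] <- [7b 11]
D3: mem[0x09..0x10] <- [11 45 7b 11 2a 5d 2b 7d]
D4: mem[0x16..0x1b] <- [65 18 be e3 1b 82]
query mem[0x19]=0xe3, mem[0x0b]=0x7b, mem[0x0a]=0x45, mem[0x0e]=0x5d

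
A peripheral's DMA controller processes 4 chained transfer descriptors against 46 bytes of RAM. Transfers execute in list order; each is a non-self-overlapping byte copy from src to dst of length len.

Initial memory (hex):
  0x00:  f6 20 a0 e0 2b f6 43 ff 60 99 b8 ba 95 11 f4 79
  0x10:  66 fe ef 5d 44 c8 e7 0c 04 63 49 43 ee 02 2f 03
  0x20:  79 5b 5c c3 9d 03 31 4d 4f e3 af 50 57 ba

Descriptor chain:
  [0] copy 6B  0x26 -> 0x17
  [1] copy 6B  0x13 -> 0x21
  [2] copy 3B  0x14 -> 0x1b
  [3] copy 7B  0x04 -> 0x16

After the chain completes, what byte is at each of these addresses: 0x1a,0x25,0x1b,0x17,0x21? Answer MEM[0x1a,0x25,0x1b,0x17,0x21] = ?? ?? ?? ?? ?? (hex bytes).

MEM[0x1a,0x25,0x1b,0x17,0x21] = 60 31 99 f6 5d

D0: mem[0x17..0x1c] <- [31 4d 4f e3 af 50]
D1: mem[0x21..0x26] <- [5d 44 c8 e7 31 4d]
D2: mem[0x1b..0x1d] <- [44 c8 e7]
D3: mem[0x16..0x1c] <- [2b f6 43 ff 60 99 b8]
query mem[0x1a]=0x60, mem[0x25]=0x31, mem[0x1b]=0x99, mem[0x17]=0xf6, mem[0x21]=0x5d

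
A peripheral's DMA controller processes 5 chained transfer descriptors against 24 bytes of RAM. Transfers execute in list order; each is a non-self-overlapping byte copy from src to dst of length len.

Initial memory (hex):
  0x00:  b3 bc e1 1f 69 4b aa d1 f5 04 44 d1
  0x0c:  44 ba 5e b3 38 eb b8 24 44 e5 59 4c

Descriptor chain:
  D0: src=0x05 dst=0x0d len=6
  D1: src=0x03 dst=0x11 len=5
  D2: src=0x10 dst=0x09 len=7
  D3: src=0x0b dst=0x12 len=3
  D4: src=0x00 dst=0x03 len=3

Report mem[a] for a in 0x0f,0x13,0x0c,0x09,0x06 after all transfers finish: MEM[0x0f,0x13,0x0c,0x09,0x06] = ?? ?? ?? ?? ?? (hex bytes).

D0: mem[0x0d..0x12] <- [4b aa d1 f5 04 44]
D1: mem[0x11..0x15] <- [1f 69 4b aa d1]
D2: mem[0x09..0x0f] <- [f5 1f 69 4b aa d1 59]
D3: mem[0x12..0x14] <- [69 4b aa]
D4: mem[0x03..0x05] <- [b3 bc e1]
query mem[0x0f]=0x59, mem[0x13]=0x4b, mem[0x0c]=0x4b, mem[0x09]=0xf5, mem[0x06]=0xaa

MEM[0x0f,0x13,0x0c,0x09,0x06] = 59 4b 4b f5 aa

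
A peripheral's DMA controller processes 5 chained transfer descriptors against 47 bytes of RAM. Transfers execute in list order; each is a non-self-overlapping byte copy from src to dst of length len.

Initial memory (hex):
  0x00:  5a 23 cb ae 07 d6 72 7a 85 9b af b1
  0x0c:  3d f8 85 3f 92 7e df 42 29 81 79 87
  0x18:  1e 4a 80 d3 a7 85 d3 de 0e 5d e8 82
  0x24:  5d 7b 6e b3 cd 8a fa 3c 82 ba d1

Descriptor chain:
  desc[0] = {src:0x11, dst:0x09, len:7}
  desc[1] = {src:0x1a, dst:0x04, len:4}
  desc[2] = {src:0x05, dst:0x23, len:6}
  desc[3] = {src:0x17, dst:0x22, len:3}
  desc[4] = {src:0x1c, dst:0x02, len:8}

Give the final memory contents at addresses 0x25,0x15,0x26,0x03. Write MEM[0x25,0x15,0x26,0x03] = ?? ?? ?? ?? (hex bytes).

#0 dst[0x09+7] := {0x7e,0xdf,0x42,0x29,0x81,0x79,0x87}
#1 dst[0x04+4] := {0x80,0xd3,0xa7,0x85}
#2 dst[0x23+6] := {0xd3,0xa7,0x85,0x85,0x7e,0xdf}
#3 dst[0x22+3] := {0x87,0x1e,0x4a}
#4 dst[0x02+8] := {0xa7,0x85,0xd3,0xde,0x0e,0x5d,0x87,0x1e}
query mem[0x25]=0x85, mem[0x15]=0x81, mem[0x26]=0x85, mem[0x03]=0x85

MEM[0x25,0x15,0x26,0x03] = 85 81 85 85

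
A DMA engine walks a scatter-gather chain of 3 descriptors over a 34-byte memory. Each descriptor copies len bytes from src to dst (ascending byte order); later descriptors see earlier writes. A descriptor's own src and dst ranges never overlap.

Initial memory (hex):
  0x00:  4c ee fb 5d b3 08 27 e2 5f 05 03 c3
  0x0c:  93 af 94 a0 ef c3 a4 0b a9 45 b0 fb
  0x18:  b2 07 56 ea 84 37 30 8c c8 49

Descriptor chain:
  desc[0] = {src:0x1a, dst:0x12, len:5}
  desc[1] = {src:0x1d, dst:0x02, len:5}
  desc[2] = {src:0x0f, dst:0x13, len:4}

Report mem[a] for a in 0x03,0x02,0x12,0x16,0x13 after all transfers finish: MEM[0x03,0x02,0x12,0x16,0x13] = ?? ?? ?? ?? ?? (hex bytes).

MEM[0x03,0x02,0x12,0x16,0x13] = 30 37 56 56 a0

  after D0: wrote 5B at 0x12 = 56ea843730
  after D1: wrote 5B at 0x02 = 37308cc849
  after D2: wrote 4B at 0x13 = a0efc356
query mem[0x03]=0x30, mem[0x02]=0x37, mem[0x12]=0x56, mem[0x16]=0x56, mem[0x13]=0xa0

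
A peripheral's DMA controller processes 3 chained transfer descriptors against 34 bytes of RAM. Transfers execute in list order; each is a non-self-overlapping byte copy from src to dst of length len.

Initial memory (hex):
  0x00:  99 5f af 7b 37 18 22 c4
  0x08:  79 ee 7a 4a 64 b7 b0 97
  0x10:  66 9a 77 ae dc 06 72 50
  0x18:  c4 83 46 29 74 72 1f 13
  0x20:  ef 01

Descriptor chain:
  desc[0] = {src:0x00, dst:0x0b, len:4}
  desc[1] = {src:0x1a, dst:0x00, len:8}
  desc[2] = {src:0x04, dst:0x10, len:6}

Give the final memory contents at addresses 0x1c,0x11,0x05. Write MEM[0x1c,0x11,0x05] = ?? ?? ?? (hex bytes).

MEM[0x1c,0x11,0x05] = 74 13 13

  after D0: wrote 4B at 0x0b = 995faf7b
  after D1: wrote 8B at 0x00 = 462974721f13ef01
  after D2: wrote 6B at 0x10 = 1f13ef0179ee
query mem[0x1c]=0x74, mem[0x11]=0x13, mem[0x05]=0x13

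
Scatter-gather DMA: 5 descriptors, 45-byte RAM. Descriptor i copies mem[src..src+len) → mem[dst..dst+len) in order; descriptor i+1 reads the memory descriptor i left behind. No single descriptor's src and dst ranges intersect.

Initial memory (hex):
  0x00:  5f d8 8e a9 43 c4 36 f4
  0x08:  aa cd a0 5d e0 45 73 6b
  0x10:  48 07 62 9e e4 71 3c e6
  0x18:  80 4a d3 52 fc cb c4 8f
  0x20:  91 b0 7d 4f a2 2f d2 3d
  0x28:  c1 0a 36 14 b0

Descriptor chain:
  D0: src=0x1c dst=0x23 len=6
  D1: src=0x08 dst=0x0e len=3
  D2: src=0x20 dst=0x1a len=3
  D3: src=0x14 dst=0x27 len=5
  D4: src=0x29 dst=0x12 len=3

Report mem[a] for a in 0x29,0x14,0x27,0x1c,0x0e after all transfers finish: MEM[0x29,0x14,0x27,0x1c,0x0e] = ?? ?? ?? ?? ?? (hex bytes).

  after D0: wrote 6B at 0x23 = fccbc48f91b0
  after D1: wrote 3B at 0x0e = aacda0
  after D2: wrote 3B at 0x1a = 91b07d
  after D3: wrote 5B at 0x27 = e4713ce680
  after D4: wrote 3B at 0x12 = 3ce680
query mem[0x29]=0x3c, mem[0x14]=0x80, mem[0x27]=0xe4, mem[0x1c]=0x7d, mem[0x0e]=0xaa

MEM[0x29,0x14,0x27,0x1c,0x0e] = 3c 80 e4 7d aa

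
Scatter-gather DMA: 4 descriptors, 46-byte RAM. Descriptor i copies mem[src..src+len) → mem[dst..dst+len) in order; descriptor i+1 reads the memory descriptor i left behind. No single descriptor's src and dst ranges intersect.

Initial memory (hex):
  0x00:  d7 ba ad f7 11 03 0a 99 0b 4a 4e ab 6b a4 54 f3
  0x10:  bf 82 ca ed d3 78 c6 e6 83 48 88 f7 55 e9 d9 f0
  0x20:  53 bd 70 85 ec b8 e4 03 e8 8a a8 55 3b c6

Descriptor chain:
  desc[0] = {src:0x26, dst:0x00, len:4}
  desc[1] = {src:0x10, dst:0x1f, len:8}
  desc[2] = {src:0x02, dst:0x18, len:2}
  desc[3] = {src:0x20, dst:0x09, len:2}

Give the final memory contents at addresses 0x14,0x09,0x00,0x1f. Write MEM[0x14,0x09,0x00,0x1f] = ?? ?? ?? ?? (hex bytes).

MEM[0x14,0x09,0x00,0x1f] = d3 82 e4 bf

[0] 0x26->0x00 len=4 : e4 03 e8 8a
[1] 0x10->0x1f len=8 : bf 82 ca ed d3 78 c6 e6
[2] 0x02->0x18 len=2 : e8 8a
[3] 0x20->0x09 len=2 : 82 ca
query mem[0x14]=0xd3, mem[0x09]=0x82, mem[0x00]=0xe4, mem[0x1f]=0xbf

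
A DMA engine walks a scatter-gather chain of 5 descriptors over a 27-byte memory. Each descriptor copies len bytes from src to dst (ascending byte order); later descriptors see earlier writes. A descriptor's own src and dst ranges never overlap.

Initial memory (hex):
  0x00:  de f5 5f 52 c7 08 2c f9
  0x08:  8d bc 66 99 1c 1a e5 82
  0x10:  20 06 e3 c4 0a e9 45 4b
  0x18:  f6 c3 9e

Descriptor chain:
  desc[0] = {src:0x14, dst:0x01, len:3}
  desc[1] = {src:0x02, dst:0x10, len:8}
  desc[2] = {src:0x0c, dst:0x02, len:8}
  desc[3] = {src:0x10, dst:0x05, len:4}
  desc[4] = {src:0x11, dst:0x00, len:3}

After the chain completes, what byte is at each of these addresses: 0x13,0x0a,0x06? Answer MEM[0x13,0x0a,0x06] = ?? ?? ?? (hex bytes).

MEM[0x13,0x0a,0x06] = 08 66 45

D0: mem[0x01..0x03] <- [0a e9 45]
D1: mem[0x10..0x17] <- [e9 45 c7 08 2c f9 8d bc]
D2: mem[0x02..0x09] <- [1c 1a e5 82 e9 45 c7 08]
D3: mem[0x05..0x08] <- [e9 45 c7 08]
D4: mem[0x00..0x02] <- [45 c7 08]
query mem[0x13]=0x08, mem[0x0a]=0x66, mem[0x06]=0x45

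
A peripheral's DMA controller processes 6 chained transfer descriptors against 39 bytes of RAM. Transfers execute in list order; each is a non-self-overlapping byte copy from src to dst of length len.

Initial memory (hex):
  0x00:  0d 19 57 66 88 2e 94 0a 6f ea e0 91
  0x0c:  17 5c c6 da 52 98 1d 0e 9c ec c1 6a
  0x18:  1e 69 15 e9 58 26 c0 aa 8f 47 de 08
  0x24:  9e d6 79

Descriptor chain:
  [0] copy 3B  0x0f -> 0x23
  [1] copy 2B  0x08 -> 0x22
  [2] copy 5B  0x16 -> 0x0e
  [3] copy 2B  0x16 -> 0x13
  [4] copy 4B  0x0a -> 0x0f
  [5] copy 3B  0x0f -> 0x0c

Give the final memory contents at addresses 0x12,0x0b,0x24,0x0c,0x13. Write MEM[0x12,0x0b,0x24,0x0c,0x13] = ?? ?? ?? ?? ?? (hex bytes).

MEM[0x12,0x0b,0x24,0x0c,0x13] = 5c 91 52 e0 c1

  after D0: wrote 3B at 0x23 = da5298
  after D1: wrote 2B at 0x22 = 6fea
  after D2: wrote 5B at 0x0e = c16a1e6915
  after D3: wrote 2B at 0x13 = c16a
  after D4: wrote 4B at 0x0f = e091175c
  after D5: wrote 3B at 0x0c = e09117
query mem[0x12]=0x5c, mem[0x0b]=0x91, mem[0x24]=0x52, mem[0x0c]=0xe0, mem[0x13]=0xc1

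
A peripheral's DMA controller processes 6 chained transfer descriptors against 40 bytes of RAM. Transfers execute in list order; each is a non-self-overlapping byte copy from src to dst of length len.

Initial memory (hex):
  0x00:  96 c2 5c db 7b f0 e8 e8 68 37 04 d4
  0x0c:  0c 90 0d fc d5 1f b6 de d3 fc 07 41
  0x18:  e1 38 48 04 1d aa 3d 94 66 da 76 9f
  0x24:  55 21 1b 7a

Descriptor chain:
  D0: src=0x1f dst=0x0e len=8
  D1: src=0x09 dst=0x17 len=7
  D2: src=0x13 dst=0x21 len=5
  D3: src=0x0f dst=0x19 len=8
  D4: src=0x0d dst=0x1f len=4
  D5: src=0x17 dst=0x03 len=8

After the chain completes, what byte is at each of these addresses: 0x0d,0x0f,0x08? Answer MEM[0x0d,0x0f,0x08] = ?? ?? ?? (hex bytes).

MEM[0x0d,0x0f,0x08] = 90 66 9f

  after D0: wrote 8B at 0x0e = 9466da769f55211b
  after D1: wrote 7B at 0x17 = 3704d40c909466
  after D2: wrote 5B at 0x21 = 55211b0737
  after D3: wrote 8B at 0x19 = 66da769f55211b07
  after D4: wrote 4B at 0x1f = 909466da
  after D5: wrote 8B at 0x03 = 370466da769f5521
query mem[0x0d]=0x90, mem[0x0f]=0x66, mem[0x08]=0x9f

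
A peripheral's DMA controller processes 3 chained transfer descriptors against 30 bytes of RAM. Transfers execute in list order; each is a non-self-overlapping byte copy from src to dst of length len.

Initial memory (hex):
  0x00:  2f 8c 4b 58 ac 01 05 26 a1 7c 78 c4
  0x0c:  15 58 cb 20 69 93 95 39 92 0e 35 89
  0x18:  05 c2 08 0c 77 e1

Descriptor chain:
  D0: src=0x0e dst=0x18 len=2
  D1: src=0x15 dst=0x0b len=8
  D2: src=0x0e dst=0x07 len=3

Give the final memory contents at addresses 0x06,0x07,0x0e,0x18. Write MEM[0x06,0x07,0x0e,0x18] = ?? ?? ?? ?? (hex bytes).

MEM[0x06,0x07,0x0e,0x18] = 05 cb cb cb

D0: mem[0x18..0x19] <- [cb 20]
D1: mem[0x0b..0x12] <- [0e 35 89 cb 20 08 0c 77]
D2: mem[0x07..0x09] <- [cb 20 08]
query mem[0x06]=0x05, mem[0x07]=0xcb, mem[0x0e]=0xcb, mem[0x18]=0xcb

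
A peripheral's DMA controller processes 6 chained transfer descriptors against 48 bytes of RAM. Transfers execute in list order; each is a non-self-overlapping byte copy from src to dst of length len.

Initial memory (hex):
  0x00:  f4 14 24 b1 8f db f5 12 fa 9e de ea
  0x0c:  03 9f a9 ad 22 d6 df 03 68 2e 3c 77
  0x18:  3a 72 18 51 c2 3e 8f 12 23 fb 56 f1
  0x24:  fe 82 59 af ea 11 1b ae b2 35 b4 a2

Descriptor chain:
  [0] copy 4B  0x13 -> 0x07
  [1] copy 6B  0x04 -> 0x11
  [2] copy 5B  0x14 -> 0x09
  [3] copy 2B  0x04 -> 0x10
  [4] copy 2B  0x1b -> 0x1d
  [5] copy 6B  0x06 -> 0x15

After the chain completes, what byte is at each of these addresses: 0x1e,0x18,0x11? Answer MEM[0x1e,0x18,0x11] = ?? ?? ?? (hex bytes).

  after D0: wrote 4B at 0x07 = 03682e3c
  after D1: wrote 6B at 0x11 = 8fdbf503682e
  after D2: wrote 5B at 0x09 = 03682e773a
  after D3: wrote 2B at 0x10 = 8fdb
  after D4: wrote 2B at 0x1d = 51c2
  after D5: wrote 6B at 0x15 = f5036803682e
query mem[0x1e]=0xc2, mem[0x18]=0x03, mem[0x11]=0xdb

MEM[0x1e,0x18,0x11] = c2 03 db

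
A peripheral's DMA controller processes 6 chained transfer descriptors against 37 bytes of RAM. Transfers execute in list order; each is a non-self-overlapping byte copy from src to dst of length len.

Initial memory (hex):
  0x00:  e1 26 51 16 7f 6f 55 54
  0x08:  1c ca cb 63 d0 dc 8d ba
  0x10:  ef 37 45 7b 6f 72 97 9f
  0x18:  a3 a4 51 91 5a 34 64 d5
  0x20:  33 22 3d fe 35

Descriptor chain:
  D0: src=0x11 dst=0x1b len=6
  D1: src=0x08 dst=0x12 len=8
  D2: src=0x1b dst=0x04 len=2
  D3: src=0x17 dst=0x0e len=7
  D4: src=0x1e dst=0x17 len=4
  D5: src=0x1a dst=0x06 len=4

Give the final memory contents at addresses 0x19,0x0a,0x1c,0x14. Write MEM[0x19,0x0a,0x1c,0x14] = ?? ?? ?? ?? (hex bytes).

MEM[0x19,0x0a,0x1c,0x14] = 97 cb 45 7b

D0: mem[0x1b..0x20] <- [37 45 7b 6f 72 97]
D1: mem[0x12..0x19] <- [1c ca cb 63 d0 dc 8d ba]
D2: mem[0x04..0x05] <- [37 45]
D3: mem[0x0e..0x14] <- [dc 8d ba 51 37 45 7b]
D4: mem[0x17..0x1a] <- [6f 72 97 22]
D5: mem[0x06..0x09] <- [22 37 45 7b]
query mem[0x19]=0x97, mem[0x0a]=0xcb, mem[0x1c]=0x45, mem[0x14]=0x7b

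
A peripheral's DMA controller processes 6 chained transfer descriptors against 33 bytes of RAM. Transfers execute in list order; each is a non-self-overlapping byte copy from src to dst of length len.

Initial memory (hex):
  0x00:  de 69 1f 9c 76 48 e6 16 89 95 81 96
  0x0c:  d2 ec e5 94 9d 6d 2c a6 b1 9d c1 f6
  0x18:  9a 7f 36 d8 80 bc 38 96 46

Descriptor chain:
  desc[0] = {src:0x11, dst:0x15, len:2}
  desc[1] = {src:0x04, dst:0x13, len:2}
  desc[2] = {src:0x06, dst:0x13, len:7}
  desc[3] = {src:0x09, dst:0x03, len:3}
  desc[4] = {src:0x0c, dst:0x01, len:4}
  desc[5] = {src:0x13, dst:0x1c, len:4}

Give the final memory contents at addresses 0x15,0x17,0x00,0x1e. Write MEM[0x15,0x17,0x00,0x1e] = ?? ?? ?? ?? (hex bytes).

D0: mem[0x15..0x16] <- [6d 2c]
D1: mem[0x13..0x14] <- [76 48]
D2: mem[0x13..0x19] <- [e6 16 89 95 81 96 d2]
D3: mem[0x03..0x05] <- [95 81 96]
D4: mem[0x01..0x04] <- [d2 ec e5 94]
D5: mem[0x1c..0x1f] <- [e6 16 89 95]
query mem[0x15]=0x89, mem[0x17]=0x81, mem[0x00]=0xde, mem[0x1e]=0x89

MEM[0x15,0x17,0x00,0x1e] = 89 81 de 89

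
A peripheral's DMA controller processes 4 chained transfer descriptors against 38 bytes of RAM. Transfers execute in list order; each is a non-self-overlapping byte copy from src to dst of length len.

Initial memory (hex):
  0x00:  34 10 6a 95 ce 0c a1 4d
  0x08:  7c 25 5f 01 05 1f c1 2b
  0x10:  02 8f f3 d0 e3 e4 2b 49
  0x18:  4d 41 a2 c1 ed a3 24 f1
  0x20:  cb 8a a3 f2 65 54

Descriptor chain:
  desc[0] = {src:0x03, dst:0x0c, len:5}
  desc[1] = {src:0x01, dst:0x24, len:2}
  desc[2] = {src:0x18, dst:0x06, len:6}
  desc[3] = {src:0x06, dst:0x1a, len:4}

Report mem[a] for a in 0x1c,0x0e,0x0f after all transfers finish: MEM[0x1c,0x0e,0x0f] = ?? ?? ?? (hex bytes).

MEM[0x1c,0x0e,0x0f] = a2 0c a1

[0] 0x03->0x0c len=5 : 95 ce 0c a1 4d
[1] 0x01->0x24 len=2 : 10 6a
[2] 0x18->0x06 len=6 : 4d 41 a2 c1 ed a3
[3] 0x06->0x1a len=4 : 4d 41 a2 c1
query mem[0x1c]=0xa2, mem[0x0e]=0x0c, mem[0x0f]=0xa1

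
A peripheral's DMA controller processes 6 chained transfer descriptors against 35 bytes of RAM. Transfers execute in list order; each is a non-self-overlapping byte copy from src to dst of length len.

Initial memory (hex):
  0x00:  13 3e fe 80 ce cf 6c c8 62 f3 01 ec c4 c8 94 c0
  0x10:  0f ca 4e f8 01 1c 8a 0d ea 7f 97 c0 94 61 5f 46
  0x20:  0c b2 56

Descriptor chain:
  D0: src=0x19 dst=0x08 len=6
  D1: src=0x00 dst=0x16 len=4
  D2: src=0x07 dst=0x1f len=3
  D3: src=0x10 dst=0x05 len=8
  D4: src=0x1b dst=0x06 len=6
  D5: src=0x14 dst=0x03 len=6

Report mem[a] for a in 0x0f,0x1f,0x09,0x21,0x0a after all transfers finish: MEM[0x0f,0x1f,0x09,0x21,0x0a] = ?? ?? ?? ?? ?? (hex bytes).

D0: mem[0x08..0x0d] <- [7f 97 c0 94 61 5f]
D1: mem[0x16..0x19] <- [13 3e fe 80]
D2: mem[0x1f..0x21] <- [c8 7f 97]
D3: mem[0x05..0x0c] <- [0f ca 4e f8 01 1c 13 3e]
D4: mem[0x06..0x0b] <- [c0 94 61 5f c8 7f]
D5: mem[0x03..0x08] <- [01 1c 13 3e fe 80]
query mem[0x0f]=0xc0, mem[0x1f]=0xc8, mem[0x09]=0x5f, mem[0x21]=0x97, mem[0x0a]=0xc8

MEM[0x0f,0x1f,0x09,0x21,0x0a] = c0 c8 5f 97 c8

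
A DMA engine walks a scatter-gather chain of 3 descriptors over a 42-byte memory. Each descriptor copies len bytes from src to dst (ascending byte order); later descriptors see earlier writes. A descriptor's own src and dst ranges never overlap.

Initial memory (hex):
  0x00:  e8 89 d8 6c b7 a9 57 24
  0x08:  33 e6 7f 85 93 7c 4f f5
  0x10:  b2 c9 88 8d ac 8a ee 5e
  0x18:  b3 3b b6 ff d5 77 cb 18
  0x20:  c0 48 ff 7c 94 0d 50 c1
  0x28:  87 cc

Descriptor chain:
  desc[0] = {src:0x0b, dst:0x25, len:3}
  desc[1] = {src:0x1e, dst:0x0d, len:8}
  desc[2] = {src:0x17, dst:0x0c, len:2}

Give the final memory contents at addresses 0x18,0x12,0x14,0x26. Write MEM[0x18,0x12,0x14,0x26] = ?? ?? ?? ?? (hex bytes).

[0] 0x0b->0x25 len=3 : 85 93 7c
[1] 0x1e->0x0d len=8 : cb 18 c0 48 ff 7c 94 85
[2] 0x17->0x0c len=2 : 5e b3
query mem[0x18]=0xb3, mem[0x12]=0x7c, mem[0x14]=0x85, mem[0x26]=0x93

MEM[0x18,0x12,0x14,0x26] = b3 7c 85 93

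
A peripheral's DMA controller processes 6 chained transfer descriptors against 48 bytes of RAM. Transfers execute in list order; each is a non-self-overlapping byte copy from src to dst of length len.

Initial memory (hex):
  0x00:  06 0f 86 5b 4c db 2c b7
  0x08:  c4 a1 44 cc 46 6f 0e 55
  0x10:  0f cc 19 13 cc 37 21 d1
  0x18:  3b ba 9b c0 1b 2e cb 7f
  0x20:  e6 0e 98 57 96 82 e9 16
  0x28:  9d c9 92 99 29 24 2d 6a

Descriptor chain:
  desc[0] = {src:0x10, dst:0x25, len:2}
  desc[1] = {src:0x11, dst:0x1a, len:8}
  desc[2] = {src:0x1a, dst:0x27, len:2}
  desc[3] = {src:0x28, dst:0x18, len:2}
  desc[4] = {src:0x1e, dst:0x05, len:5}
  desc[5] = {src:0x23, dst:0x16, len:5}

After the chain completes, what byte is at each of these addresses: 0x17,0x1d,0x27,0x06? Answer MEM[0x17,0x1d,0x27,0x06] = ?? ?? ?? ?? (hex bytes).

MEM[0x17,0x1d,0x27,0x06] = 96 cc cc 21

D0: mem[0x25..0x26] <- [0f cc]
D1: mem[0x1a..0x21] <- [cc 19 13 cc 37 21 d1 3b]
D2: mem[0x27..0x28] <- [cc 19]
D3: mem[0x18..0x19] <- [19 c9]
D4: mem[0x05..0x09] <- [37 21 d1 3b 98]
D5: mem[0x16..0x1a] <- [57 96 0f cc cc]
query mem[0x17]=0x96, mem[0x1d]=0xcc, mem[0x27]=0xcc, mem[0x06]=0x21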